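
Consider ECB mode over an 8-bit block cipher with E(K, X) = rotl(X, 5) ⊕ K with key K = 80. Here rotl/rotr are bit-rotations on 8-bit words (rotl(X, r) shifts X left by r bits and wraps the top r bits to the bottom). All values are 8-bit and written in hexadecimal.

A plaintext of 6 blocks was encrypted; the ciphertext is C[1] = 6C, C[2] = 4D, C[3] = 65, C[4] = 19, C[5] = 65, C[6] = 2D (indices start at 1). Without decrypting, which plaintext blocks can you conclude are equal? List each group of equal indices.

P[3] = P[5]

ECB encrypts each block independently with the same key, so equal ciphertext blocks imply equal plaintext blocks.
C[3] = C[5] = 65, so P[3] = P[5].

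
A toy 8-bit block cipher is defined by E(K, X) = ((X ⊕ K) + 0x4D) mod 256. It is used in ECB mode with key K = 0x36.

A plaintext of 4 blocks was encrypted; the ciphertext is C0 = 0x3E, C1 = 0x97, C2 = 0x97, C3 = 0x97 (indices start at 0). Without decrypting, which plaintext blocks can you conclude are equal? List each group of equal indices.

ECB encrypts each block independently with the same key, so equal ciphertext blocks imply equal plaintext blocks.
C1 = C2 = C3 = 0x97, so P1 = P2 = P3.

P1 = P2 = P3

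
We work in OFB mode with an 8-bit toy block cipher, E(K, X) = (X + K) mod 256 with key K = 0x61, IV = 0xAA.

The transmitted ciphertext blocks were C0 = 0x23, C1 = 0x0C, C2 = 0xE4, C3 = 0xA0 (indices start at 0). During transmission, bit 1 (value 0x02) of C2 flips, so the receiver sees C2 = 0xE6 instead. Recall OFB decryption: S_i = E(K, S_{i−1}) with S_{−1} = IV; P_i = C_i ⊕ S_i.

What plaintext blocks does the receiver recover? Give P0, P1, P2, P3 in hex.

Only C2 changed, to 0xE6. In OFB, a change in C_i flips the same bit in P_i only; the keystream is unaffected. Decrypting the received ciphertext:
P0: S = E(K, 0xAA) = 0x0B; 0x23 ⊕ 0x0B = 0x28.
P1: S = E(K, 0x0B) = 0x6C; 0x0C ⊕ 0x6C = 0x60.
P2: S = E(K, 0x6C) = 0xCD; 0xE6 ⊕ 0xCD = 0x2B.
P3: S = E(K, 0xCD) = 0x2E; 0xA0 ⊕ 0x2E = 0x8E.
Blocks that differ from the original plaintext: P2.

P0 = 0x28, P1 = 0x60, P2 = 0x2B, P3 = 0x8E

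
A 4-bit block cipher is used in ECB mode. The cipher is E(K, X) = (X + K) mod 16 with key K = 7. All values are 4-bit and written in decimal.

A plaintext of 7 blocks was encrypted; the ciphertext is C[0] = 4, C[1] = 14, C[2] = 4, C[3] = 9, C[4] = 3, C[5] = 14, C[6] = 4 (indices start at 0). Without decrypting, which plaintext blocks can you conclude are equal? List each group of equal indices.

ECB encrypts each block independently with the same key, so equal ciphertext blocks imply equal plaintext blocks.
C[0] = C[2] = C[6] = 4, so P[0] = P[2] = P[6].
C[1] = C[5] = 14, so P[1] = P[5].

P[0] = P[2] = P[6]; P[1] = P[5]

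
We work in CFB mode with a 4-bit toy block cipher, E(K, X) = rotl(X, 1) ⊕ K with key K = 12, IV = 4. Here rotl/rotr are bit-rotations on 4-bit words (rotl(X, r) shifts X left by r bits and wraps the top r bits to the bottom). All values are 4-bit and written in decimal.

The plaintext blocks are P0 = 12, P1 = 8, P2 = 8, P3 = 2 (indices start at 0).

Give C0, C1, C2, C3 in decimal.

CFB encryption: C_i = P_i ⊕ E(K, C_{i−1}), with C_{−1} = IV.
C0: E(K, 4) = 4; 12 ⊕ 4 = 8.
C1: E(K, 8) = 13; 8 ⊕ 13 = 5.
C2: E(K, 5) = 6; 8 ⊕ 6 = 14.
C3: E(K, 14) = 1; 2 ⊕ 1 = 3.

C0 = 8, C1 = 5, C2 = 14, C3 = 3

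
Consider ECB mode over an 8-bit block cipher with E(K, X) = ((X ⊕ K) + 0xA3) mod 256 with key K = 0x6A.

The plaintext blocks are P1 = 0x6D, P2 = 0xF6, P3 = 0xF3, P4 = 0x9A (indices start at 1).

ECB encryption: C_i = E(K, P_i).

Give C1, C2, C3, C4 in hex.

C1 = 0xAA, C2 = 0x3F, C3 = 0x3C, C4 = 0x93

C1: E(K, 0x6D) = 0xAA.
C2: E(K, 0xF6) = 0x3F.
C3: E(K, 0xF3) = 0x3C.
C4: E(K, 0x9A) = 0x93.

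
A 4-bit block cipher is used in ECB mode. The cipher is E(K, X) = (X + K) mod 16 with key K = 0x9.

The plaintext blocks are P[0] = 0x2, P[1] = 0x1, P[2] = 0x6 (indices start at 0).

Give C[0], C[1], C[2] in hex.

C[0] = 0xB, C[1] = 0xA, C[2] = 0xF

ECB encryption: C_i = E(K, P_i).
C[0]: E(K, 0x2) = 0xB.
C[1]: E(K, 0x1) = 0xA.
C[2]: E(K, 0x6) = 0xF.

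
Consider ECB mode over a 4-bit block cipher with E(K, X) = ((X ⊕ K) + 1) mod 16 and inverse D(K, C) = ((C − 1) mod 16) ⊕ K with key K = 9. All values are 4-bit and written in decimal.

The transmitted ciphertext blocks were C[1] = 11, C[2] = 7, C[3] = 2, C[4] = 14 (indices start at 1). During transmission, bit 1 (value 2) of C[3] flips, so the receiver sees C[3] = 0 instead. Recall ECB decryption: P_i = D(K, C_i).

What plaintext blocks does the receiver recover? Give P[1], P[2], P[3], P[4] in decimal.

Only C[3] changed, to 0. In ECB, a change in C_i affects only P_i. Decrypting the received ciphertext:
P[1]: D(K, 11) = 3.
P[2]: D(K, 7) = 15.
P[3]: D(K, 0) = 6.
P[4]: D(K, 14) = 4.
Blocks that differ from the original plaintext: P[3].

P[1] = 3, P[2] = 15, P[3] = 6, P[4] = 4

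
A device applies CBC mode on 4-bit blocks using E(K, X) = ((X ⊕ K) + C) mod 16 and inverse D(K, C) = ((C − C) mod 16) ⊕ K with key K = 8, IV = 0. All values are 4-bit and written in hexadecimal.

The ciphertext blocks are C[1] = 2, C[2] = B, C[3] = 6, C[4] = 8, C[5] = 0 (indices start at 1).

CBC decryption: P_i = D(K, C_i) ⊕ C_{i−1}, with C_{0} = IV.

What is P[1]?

P[1]: D(K, 2) = E; E ⊕ 0 = E.

P[1] = E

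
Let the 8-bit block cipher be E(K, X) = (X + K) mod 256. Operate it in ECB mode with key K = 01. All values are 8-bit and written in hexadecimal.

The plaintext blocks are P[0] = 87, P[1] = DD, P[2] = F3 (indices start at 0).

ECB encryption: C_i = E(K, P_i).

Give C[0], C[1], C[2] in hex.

C[0] = 88, C[1] = DE, C[2] = F4

C[0]: E(K, 87) = 88.
C[1]: E(K, DD) = DE.
C[2]: E(K, F3) = F4.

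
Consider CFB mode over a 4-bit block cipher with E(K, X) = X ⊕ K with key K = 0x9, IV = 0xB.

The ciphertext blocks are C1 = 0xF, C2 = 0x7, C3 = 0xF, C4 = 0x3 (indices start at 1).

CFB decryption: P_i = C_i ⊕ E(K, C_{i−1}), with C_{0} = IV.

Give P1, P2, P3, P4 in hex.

P1: E(K, 0xB) = 0x2; 0xF ⊕ 0x2 = 0xD.
P2: E(K, 0xF) = 0x6; 0x7 ⊕ 0x6 = 0x1.
P3: E(K, 0x7) = 0xE; 0xF ⊕ 0xE = 0x1.
P4: E(K, 0xF) = 0x6; 0x3 ⊕ 0x6 = 0x5.

P1 = 0xD, P2 = 0x1, P3 = 0x1, P4 = 0x5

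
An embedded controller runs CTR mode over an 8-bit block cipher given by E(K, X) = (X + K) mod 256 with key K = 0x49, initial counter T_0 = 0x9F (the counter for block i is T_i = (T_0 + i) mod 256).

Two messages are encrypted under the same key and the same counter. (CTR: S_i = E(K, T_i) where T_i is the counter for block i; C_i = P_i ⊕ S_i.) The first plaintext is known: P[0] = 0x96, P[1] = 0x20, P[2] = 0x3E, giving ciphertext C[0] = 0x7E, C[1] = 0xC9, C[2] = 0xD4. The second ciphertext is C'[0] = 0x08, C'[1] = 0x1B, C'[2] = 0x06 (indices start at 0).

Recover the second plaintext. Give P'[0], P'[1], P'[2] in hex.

In CTR with a reused counter, both messages share the same keystream S_i, so C_i ⊕ C'_i = P_i ⊕ P'_i and thus P'_i = P_i ⊕ C_i ⊕ C'_i.
P'[0]: 0x96 ⊕ 0x7E ⊕ 0x08 = 0xE0.
P'[1]: 0x20 ⊕ 0xC9 ⊕ 0x1B = 0xF2.
P'[2]: 0x3E ⊕ 0xD4 ⊕ 0x06 = 0xEC.

P'[0] = 0xE0, P'[1] = 0xF2, P'[2] = 0xEC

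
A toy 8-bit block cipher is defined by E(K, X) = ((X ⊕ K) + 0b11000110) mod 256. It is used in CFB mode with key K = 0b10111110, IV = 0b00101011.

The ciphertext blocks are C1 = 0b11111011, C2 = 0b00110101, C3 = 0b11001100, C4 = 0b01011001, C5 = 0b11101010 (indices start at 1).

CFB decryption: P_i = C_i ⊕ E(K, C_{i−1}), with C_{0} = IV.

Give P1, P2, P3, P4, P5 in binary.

P1 = 0b10100000, P2 = 0b00111110, P3 = 0b10011101, P4 = 0b01100001, P5 = 0b01000111

P1: E(K, 0b00101011) = 0b01011011; 0b11111011 ⊕ 0b01011011 = 0b10100000.
P2: E(K, 0b11111011) = 0b00001011; 0b00110101 ⊕ 0b00001011 = 0b00111110.
P3: E(K, 0b00110101) = 0b01010001; 0b11001100 ⊕ 0b01010001 = 0b10011101.
P4: E(K, 0b11001100) = 0b00111000; 0b01011001 ⊕ 0b00111000 = 0b01100001.
P5: E(K, 0b01011001) = 0b10101101; 0b11101010 ⊕ 0b10101101 = 0b01000111.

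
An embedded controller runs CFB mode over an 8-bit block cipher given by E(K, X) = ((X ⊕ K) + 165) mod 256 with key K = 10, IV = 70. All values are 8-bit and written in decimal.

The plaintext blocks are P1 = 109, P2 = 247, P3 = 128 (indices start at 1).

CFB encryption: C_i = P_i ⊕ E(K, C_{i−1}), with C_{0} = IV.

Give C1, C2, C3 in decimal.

C1: E(K, 70) = 241; 109 ⊕ 241 = 156.
C2: E(K, 156) = 59; 247 ⊕ 59 = 204.
C3: E(K, 204) = 107; 128 ⊕ 107 = 235.

C1 = 156, C2 = 204, C3 = 235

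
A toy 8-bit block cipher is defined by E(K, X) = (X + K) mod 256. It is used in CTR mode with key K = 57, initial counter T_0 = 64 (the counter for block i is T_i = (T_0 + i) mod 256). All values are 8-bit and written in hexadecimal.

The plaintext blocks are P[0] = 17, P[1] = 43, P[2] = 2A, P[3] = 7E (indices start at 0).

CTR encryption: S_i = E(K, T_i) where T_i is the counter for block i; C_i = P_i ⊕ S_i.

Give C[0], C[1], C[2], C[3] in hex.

C[0] = AC, C[1] = FF, C[2] = 97, C[3] = C0

C[0]: T = 64, S = E(K, T) = BB; 17 ⊕ BB = AC.
C[1]: T = 65, S = E(K, T) = BC; 43 ⊕ BC = FF.
C[2]: T = 66, S = E(K, T) = BD; 2A ⊕ BD = 97.
C[3]: T = 67, S = E(K, T) = BE; 7E ⊕ BE = C0.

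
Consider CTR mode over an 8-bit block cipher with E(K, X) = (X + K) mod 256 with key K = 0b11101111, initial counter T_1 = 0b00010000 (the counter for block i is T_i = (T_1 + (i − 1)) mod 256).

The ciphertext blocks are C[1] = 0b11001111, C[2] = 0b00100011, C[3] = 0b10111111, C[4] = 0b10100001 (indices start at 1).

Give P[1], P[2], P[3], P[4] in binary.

P[1] = 0b00110000, P[2] = 0b00100011, P[3] = 0b10111110, P[4] = 0b10100011

CTR decryption: S_i = E(K, T_i) where T_i is the counter for block i; P_i = C_i ⊕ S_i.
P[1]: T = 0b00010000, S = E(K, T) = 0b11111111; 0b11001111 ⊕ 0b11111111 = 0b00110000.
P[2]: T = 0b00010001, S = E(K, T) = 0b00000000; 0b00100011 ⊕ 0b00000000 = 0b00100011.
P[3]: T = 0b00010010, S = E(K, T) = 0b00000001; 0b10111111 ⊕ 0b00000001 = 0b10111110.
P[4]: T = 0b00010011, S = E(K, T) = 0b00000010; 0b10100001 ⊕ 0b00000010 = 0b10100011.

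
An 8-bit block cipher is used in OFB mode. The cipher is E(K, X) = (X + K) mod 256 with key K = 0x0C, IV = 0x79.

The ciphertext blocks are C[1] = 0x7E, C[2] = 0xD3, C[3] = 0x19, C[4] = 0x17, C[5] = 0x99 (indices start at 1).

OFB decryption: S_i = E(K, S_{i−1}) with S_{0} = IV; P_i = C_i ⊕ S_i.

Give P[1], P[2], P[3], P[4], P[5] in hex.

P[1] = 0xFB, P[2] = 0x42, P[3] = 0x84, P[4] = 0xBE, P[5] = 0x2C

P[1]: S = E(K, 0x79) = 0x85; 0x7E ⊕ 0x85 = 0xFB.
P[2]: S = E(K, 0x85) = 0x91; 0xD3 ⊕ 0x91 = 0x42.
P[3]: S = E(K, 0x91) = 0x9D; 0x19 ⊕ 0x9D = 0x84.
P[4]: S = E(K, 0x9D) = 0xA9; 0x17 ⊕ 0xA9 = 0xBE.
P[5]: S = E(K, 0xA9) = 0xB5; 0x99 ⊕ 0xB5 = 0x2C.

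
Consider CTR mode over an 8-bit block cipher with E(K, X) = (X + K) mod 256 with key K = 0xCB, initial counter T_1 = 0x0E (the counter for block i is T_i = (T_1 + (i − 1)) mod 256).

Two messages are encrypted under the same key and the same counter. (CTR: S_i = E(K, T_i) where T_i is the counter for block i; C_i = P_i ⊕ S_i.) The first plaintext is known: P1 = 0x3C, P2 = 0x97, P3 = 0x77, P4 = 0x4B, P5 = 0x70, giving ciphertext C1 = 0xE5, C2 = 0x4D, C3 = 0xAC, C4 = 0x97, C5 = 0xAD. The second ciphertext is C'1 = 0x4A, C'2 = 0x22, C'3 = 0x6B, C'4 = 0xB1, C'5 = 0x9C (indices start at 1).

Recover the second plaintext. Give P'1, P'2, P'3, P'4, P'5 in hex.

In CTR with a reused counter, both messages share the same keystream S_i, so C_i ⊕ C'_i = P_i ⊕ P'_i and thus P'_i = P_i ⊕ C_i ⊕ C'_i.
P'1: 0x3C ⊕ 0xE5 ⊕ 0x4A = 0x93.
P'2: 0x97 ⊕ 0x4D ⊕ 0x22 = 0xF8.
P'3: 0x77 ⊕ 0xAC ⊕ 0x6B = 0xB0.
P'4: 0x4B ⊕ 0x97 ⊕ 0xB1 = 0x6D.
P'5: 0x70 ⊕ 0xAD ⊕ 0x9C = 0x41.

P'1 = 0x93, P'2 = 0xF8, P'3 = 0xB0, P'4 = 0x6D, P'5 = 0x41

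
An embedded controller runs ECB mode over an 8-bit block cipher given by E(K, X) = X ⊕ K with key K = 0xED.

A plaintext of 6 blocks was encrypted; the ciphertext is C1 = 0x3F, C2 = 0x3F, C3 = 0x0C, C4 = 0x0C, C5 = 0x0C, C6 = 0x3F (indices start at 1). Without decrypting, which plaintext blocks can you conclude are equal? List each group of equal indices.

P1 = P2 = P6; P3 = P4 = P5

ECB encrypts each block independently with the same key, so equal ciphertext blocks imply equal plaintext blocks.
C1 = C2 = C6 = 0x3F, so P1 = P2 = P6.
C3 = C4 = C5 = 0x0C, so P3 = P4 = P5.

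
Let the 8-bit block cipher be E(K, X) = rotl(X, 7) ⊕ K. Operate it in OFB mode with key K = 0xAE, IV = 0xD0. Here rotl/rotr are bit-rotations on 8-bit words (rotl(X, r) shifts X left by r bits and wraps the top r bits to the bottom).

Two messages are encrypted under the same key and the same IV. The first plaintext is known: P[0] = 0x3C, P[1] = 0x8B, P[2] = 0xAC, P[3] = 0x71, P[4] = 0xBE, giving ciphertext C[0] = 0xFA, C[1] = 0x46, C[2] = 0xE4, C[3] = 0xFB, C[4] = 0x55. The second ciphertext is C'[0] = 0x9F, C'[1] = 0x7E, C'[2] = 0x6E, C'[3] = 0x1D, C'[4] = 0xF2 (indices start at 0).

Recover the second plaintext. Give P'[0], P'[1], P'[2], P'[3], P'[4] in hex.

P'[0] = 0x59, P'[1] = 0xB3, P'[2] = 0x26, P'[3] = 0x97, P'[4] = 0x19

In OFB with a reused IV, both messages share the same keystream S_i, so C_i ⊕ C'_i = P_i ⊕ P'_i and thus P'_i = P_i ⊕ C_i ⊕ C'_i.
P'[0]: 0x3C ⊕ 0xFA ⊕ 0x9F = 0x59.
P'[1]: 0x8B ⊕ 0x46 ⊕ 0x7E = 0xB3.
P'[2]: 0xAC ⊕ 0xE4 ⊕ 0x6E = 0x26.
P'[3]: 0x71 ⊕ 0xFB ⊕ 0x1D = 0x97.
P'[4]: 0xBE ⊕ 0x55 ⊕ 0xF2 = 0x19.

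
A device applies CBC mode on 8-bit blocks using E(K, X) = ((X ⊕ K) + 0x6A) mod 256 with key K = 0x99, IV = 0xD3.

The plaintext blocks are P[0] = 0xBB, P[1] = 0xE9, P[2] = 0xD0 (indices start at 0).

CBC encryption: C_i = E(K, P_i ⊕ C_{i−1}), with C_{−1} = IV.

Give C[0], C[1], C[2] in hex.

C[0]: P[0] ⊕ 0xD3 = 0x68; E(K, 0x68) = 0x5B.
C[1]: P[1] ⊕ 0x5B = 0xB2; E(K, 0xB2) = 0x95.
C[2]: P[2] ⊕ 0x95 = 0x45; E(K, 0x45) = 0x46.

C[0] = 0x5B, C[1] = 0x95, C[2] = 0x46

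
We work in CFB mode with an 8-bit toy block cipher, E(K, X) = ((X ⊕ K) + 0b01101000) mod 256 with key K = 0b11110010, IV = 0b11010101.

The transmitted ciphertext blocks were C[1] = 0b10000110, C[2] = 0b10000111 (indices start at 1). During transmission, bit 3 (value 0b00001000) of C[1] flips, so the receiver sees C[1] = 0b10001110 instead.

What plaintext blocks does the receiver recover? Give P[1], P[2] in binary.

P[1] = 0b00000001, P[2] = 0b01100011

CFB decryption: P_i = C_i ⊕ E(K, C_{i−1}), with C_{0} = IV.
Only C[1] changed, to 0b10001110. In CFB, a change in C_i flips the same bit in P_i and garbles P_{i+1}. Decrypting the received ciphertext:
P[1]: E(K, 0b11010101) = 0b10001111; 0b10001110 ⊕ 0b10001111 = 0b00000001.
P[2]: E(K, 0b10001110) = 0b11100100; 0b10000111 ⊕ 0b11100100 = 0b01100011.
Blocks that differ from the original plaintext: P[1], P[2].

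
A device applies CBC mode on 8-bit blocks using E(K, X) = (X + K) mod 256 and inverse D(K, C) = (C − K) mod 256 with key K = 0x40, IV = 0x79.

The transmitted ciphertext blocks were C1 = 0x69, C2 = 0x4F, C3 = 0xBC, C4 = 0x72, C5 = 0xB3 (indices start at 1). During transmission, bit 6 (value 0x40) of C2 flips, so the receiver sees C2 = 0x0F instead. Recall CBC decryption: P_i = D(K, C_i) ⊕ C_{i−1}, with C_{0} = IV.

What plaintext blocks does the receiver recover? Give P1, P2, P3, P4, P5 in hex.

Only C2 changed, to 0x0F. In CBC, a change in C_i garbles P_i and flips the same bit in P_{i+1}. Decrypting the received ciphertext:
P1: D(K, 0x69) = 0x29; 0x29 ⊕ 0x79 = 0x50.
P2: D(K, 0x0F) = 0xCF; 0xCF ⊕ 0x69 = 0xA6.
P3: D(K, 0xBC) = 0x7C; 0x7C ⊕ 0x0F = 0x73.
P4: D(K, 0x72) = 0x32; 0x32 ⊕ 0xBC = 0x8E.
P5: D(K, 0xB3) = 0x73; 0x73 ⊕ 0x72 = 0x01.
Blocks that differ from the original plaintext: P2, P3.

P1 = 0x50, P2 = 0xA6, P3 = 0x73, P4 = 0x8E, P5 = 0x01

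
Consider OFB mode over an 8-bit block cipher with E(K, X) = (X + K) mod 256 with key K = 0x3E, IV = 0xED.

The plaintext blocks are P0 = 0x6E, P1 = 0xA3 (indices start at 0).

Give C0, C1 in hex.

OFB encryption: S_i = E(K, S_{i−1}) with S_{−1} = IV; C_i = P_i ⊕ S_i.
C0: S = E(K, 0xED) = 0x2B; 0x6E ⊕ 0x2B = 0x45.
C1: S = E(K, 0x2B) = 0x69; 0xA3 ⊕ 0x69 = 0xCA.

C0 = 0x45, C1 = 0xCA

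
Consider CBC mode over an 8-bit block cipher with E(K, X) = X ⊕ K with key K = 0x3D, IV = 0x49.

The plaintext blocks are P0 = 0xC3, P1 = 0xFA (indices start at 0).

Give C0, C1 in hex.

CBC encryption: C_i = E(K, P_i ⊕ C_{i−1}), with C_{−1} = IV.
C0: P0 ⊕ 0x49 = 0x8A; E(K, 0x8A) = 0xB7.
C1: P1 ⊕ 0xB7 = 0x4D; E(K, 0x4D) = 0x70.

C0 = 0xB7, C1 = 0x70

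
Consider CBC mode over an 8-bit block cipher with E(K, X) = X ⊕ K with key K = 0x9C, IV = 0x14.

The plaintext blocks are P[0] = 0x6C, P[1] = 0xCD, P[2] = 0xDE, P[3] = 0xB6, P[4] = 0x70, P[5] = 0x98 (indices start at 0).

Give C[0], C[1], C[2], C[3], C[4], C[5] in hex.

C[0] = 0xE4, C[1] = 0xB5, C[2] = 0xF7, C[3] = 0xDD, C[4] = 0x31, C[5] = 0x35

CBC encryption: C_i = E(K, P_i ⊕ C_{i−1}), with C_{−1} = IV.
C[0]: P[0] ⊕ 0x14 = 0x78; E(K, 0x78) = 0xE4.
C[1]: P[1] ⊕ 0xE4 = 0x29; E(K, 0x29) = 0xB5.
C[2]: P[2] ⊕ 0xB5 = 0x6B; E(K, 0x6B) = 0xF7.
C[3]: P[3] ⊕ 0xF7 = 0x41; E(K, 0x41) = 0xDD.
C[4]: P[4] ⊕ 0xDD = 0xAD; E(K, 0xAD) = 0x31.
C[5]: P[5] ⊕ 0x31 = 0xA9; E(K, 0xA9) = 0x35.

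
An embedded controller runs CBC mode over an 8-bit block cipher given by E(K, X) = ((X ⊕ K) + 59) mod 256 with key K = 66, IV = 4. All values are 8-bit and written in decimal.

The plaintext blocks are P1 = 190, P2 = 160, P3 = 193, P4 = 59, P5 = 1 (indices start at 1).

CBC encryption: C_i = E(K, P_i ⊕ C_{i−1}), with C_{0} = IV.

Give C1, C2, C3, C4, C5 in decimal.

C1: P1 ⊕ 4 = 186; E(K, 186) = 51.
C2: P2 ⊕ 51 = 147; E(K, 147) = 12.
C3: P3 ⊕ 12 = 205; E(K, 205) = 202.
C4: P4 ⊕ 202 = 241; E(K, 241) = 238.
C5: P5 ⊕ 238 = 239; E(K, 239) = 232.

C1 = 51, C2 = 12, C3 = 202, C4 = 238, C5 = 232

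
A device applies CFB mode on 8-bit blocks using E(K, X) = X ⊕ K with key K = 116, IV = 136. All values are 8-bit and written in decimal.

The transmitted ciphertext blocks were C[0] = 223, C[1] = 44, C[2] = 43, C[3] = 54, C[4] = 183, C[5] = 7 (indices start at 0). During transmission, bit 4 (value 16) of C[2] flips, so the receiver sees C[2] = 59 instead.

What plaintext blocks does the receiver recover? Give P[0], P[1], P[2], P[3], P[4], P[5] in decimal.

CFB decryption: P_i = C_i ⊕ E(K, C_{i−1}), with C_{−1} = IV.
Only C[2] changed, to 59. In CFB, a change in C_i flips the same bit in P_i and garbles P_{i+1}. Decrypting the received ciphertext:
P[0]: E(K, 136) = 252; 223 ⊕ 252 = 35.
P[1]: E(K, 223) = 171; 44 ⊕ 171 = 135.
P[2]: E(K, 44) = 88; 59 ⊕ 88 = 99.
P[3]: E(K, 59) = 79; 54 ⊕ 79 = 121.
P[4]: E(K, 54) = 66; 183 ⊕ 66 = 245.
P[5]: E(K, 183) = 195; 7 ⊕ 195 = 196.
Blocks that differ from the original plaintext: P[2], P[3].

P[0] = 35, P[1] = 135, P[2] = 99, P[3] = 121, P[4] = 245, P[5] = 196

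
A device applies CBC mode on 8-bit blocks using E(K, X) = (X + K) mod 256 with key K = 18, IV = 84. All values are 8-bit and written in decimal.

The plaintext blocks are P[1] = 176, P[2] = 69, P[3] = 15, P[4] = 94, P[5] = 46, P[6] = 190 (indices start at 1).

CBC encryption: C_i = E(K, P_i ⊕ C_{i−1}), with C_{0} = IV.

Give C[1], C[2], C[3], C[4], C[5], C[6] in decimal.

C[1] = 246, C[2] = 197, C[3] = 220, C[4] = 148, C[5] = 204, C[6] = 132

C[1]: P[1] ⊕ 84 = 228; E(K, 228) = 246.
C[2]: P[2] ⊕ 246 = 179; E(K, 179) = 197.
C[3]: P[3] ⊕ 197 = 202; E(K, 202) = 220.
C[4]: P[4] ⊕ 220 = 130; E(K, 130) = 148.
C[5]: P[5] ⊕ 148 = 186; E(K, 186) = 204.
C[6]: P[6] ⊕ 204 = 114; E(K, 114) = 132.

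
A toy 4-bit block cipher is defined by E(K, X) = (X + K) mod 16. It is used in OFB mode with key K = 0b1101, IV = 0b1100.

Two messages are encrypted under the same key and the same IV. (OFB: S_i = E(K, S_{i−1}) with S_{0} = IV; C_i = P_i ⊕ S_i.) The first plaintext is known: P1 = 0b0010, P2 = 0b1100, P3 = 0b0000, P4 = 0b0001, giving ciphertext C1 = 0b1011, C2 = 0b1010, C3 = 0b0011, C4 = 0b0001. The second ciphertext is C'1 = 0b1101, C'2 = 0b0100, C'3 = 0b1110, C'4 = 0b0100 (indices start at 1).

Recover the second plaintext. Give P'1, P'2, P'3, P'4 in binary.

In OFB with a reused IV, both messages share the same keystream S_i, so C_i ⊕ C'_i = P_i ⊕ P'_i and thus P'_i = P_i ⊕ C_i ⊕ C'_i.
P'1: 0b0010 ⊕ 0b1011 ⊕ 0b1101 = 0b0100.
P'2: 0b1100 ⊕ 0b1010 ⊕ 0b0100 = 0b0010.
P'3: 0b0000 ⊕ 0b0011 ⊕ 0b1110 = 0b1101.
P'4: 0b0001 ⊕ 0b0001 ⊕ 0b0100 = 0b0100.

P'1 = 0b0100, P'2 = 0b0010, P'3 = 0b1101, P'4 = 0b0100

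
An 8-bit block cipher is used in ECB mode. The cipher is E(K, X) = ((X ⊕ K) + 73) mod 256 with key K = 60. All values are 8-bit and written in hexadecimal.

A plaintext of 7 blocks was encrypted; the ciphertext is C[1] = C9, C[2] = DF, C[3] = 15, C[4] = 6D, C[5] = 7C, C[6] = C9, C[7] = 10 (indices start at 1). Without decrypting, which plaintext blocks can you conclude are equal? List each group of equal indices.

ECB encrypts each block independently with the same key, so equal ciphertext blocks imply equal plaintext blocks.
C[1] = C[6] = C9, so P[1] = P[6].

P[1] = P[6]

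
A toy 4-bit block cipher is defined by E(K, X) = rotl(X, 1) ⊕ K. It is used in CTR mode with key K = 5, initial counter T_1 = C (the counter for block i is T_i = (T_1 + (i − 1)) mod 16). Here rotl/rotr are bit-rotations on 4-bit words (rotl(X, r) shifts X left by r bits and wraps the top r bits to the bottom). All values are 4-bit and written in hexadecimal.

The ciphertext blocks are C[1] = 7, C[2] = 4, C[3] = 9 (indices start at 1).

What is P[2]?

CTR decryption: S_i = E(K, T_i) where T_i is the counter for block i; P_i = C_i ⊕ S_i.
P[2]: T = D, S = E(K, T) = E; 4 ⊕ E = A.

P[2] = A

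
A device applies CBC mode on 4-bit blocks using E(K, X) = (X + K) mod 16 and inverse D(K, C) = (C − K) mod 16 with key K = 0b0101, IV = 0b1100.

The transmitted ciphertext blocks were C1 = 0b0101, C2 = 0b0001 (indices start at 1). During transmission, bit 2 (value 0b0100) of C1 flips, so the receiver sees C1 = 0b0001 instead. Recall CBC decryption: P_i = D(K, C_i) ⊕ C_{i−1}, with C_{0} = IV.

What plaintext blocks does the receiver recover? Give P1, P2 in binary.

Only C1 changed, to 0b0001. In CBC, a change in C_i garbles P_i and flips the same bit in P_{i+1}. Decrypting the received ciphertext:
P1: D(K, 0b0001) = 0b1100; 0b1100 ⊕ 0b1100 = 0b0000.
P2: D(K, 0b0001) = 0b1100; 0b1100 ⊕ 0b0001 = 0b1101.
Blocks that differ from the original plaintext: P1, P2.

P1 = 0b0000, P2 = 0b1101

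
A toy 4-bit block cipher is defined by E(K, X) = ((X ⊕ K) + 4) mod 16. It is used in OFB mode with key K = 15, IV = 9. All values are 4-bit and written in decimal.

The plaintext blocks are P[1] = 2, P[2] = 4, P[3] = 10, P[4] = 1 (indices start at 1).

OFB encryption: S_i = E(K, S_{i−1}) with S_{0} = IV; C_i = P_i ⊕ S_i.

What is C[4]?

C[1]: S = E(K, 9) = 10; 2 ⊕ 10 = 8.
C[2]: S = E(K, 10) = 9; 4 ⊕ 9 = 13.
C[3]: S = E(K, 9) = 10; 10 ⊕ 10 = 0.
C[4]: S = E(K, 10) = 9; 1 ⊕ 9 = 8.

C[4] = 8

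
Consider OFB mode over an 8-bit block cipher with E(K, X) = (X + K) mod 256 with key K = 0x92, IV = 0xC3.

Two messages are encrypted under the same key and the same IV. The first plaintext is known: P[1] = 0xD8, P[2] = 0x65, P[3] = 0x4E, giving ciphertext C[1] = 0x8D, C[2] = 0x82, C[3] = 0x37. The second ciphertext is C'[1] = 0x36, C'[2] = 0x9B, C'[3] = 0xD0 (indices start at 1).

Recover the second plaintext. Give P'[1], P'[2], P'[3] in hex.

P'[1] = 0x63, P'[2] = 0x7C, P'[3] = 0xA9

In OFB with a reused IV, both messages share the same keystream S_i, so C_i ⊕ C'_i = P_i ⊕ P'_i and thus P'_i = P_i ⊕ C_i ⊕ C'_i.
P'[1]: 0xD8 ⊕ 0x8D ⊕ 0x36 = 0x63.
P'[2]: 0x65 ⊕ 0x82 ⊕ 0x9B = 0x7C.
P'[3]: 0x4E ⊕ 0x37 ⊕ 0xD0 = 0xA9.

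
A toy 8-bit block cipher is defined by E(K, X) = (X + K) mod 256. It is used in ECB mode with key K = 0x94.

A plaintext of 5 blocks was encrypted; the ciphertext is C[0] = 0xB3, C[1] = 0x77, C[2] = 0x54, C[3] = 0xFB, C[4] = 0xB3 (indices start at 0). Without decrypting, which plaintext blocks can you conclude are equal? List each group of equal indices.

ECB encrypts each block independently with the same key, so equal ciphertext blocks imply equal plaintext blocks.
C[0] = C[4] = 0xB3, so P[0] = P[4].

P[0] = P[4]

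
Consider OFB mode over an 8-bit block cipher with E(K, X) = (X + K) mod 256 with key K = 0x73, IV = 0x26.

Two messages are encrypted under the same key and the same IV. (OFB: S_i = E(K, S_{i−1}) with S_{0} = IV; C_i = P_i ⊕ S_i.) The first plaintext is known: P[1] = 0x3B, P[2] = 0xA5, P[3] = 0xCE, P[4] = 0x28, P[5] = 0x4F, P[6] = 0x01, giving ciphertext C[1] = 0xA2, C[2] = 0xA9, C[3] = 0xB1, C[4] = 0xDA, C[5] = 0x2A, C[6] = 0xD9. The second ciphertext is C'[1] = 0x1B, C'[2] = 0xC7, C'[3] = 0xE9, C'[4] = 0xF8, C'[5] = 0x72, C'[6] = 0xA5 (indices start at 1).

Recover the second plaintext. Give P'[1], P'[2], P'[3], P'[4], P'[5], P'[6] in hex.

In OFB with a reused IV, both messages share the same keystream S_i, so C_i ⊕ C'_i = P_i ⊕ P'_i and thus P'_i = P_i ⊕ C_i ⊕ C'_i.
P'[1]: 0x3B ⊕ 0xA2 ⊕ 0x1B = 0x82.
P'[2]: 0xA5 ⊕ 0xA9 ⊕ 0xC7 = 0xCB.
P'[3]: 0xCE ⊕ 0xB1 ⊕ 0xE9 = 0x96.
P'[4]: 0x28 ⊕ 0xDA ⊕ 0xF8 = 0x0A.
P'[5]: 0x4F ⊕ 0x2A ⊕ 0x72 = 0x17.
P'[6]: 0x01 ⊕ 0xD9 ⊕ 0xA5 = 0x7D.

P'[1] = 0x82, P'[2] = 0xCB, P'[3] = 0x96, P'[4] = 0x0A, P'[5] = 0x17, P'[6] = 0x7D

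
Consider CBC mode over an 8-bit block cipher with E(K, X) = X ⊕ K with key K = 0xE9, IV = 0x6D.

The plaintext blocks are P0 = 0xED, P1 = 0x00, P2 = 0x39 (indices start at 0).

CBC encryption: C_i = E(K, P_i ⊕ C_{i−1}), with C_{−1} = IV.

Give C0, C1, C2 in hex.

C0 = 0x69, C1 = 0x80, C2 = 0x50

C0: P0 ⊕ 0x6D = 0x80; E(K, 0x80) = 0x69.
C1: P1 ⊕ 0x69 = 0x69; E(K, 0x69) = 0x80.
C2: P2 ⊕ 0x80 = 0xB9; E(K, 0xB9) = 0x50.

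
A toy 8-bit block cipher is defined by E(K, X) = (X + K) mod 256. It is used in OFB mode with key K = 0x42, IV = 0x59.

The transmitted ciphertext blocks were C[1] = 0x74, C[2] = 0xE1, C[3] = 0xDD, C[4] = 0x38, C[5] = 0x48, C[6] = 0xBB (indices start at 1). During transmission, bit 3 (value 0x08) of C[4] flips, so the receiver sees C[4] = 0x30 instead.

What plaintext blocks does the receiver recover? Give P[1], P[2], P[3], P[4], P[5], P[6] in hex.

P[1] = 0xEF, P[2] = 0x3C, P[3] = 0xC2, P[4] = 0x51, P[5] = 0xEB, P[6] = 0x5E

OFB decryption: S_i = E(K, S_{i−1}) with S_{0} = IV; P_i = C_i ⊕ S_i.
Only C[4] changed, to 0x30. In OFB, a change in C_i flips the same bit in P_i only; the keystream is unaffected. Decrypting the received ciphertext:
P[1]: S = E(K, 0x59) = 0x9B; 0x74 ⊕ 0x9B = 0xEF.
P[2]: S = E(K, 0x9B) = 0xDD; 0xE1 ⊕ 0xDD = 0x3C.
P[3]: S = E(K, 0xDD) = 0x1F; 0xDD ⊕ 0x1F = 0xC2.
P[4]: S = E(K, 0x1F) = 0x61; 0x30 ⊕ 0x61 = 0x51.
P[5]: S = E(K, 0x61) = 0xA3; 0x48 ⊕ 0xA3 = 0xEB.
P[6]: S = E(K, 0xA3) = 0xE5; 0xBB ⊕ 0xE5 = 0x5E.
Blocks that differ from the original plaintext: P[4].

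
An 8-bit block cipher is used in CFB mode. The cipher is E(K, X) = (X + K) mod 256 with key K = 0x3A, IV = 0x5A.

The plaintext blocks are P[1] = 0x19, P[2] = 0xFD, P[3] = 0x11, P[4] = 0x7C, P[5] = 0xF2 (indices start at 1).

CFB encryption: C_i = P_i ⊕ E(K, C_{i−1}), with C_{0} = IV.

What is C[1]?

C[1] = 0x8D

C[1]: E(K, 0x5A) = 0x94; 0x19 ⊕ 0x94 = 0x8D.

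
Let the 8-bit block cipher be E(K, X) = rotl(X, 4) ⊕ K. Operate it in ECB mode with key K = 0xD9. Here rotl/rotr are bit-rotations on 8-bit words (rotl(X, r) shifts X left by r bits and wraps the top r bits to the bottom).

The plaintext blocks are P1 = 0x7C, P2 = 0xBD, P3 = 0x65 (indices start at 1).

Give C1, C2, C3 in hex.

ECB encryption: C_i = E(K, P_i).
C1: E(K, 0x7C) = 0x1E.
C2: E(K, 0xBD) = 0x02.
C3: E(K, 0x65) = 0x8F.

C1 = 0x1E, C2 = 0x02, C3 = 0x8F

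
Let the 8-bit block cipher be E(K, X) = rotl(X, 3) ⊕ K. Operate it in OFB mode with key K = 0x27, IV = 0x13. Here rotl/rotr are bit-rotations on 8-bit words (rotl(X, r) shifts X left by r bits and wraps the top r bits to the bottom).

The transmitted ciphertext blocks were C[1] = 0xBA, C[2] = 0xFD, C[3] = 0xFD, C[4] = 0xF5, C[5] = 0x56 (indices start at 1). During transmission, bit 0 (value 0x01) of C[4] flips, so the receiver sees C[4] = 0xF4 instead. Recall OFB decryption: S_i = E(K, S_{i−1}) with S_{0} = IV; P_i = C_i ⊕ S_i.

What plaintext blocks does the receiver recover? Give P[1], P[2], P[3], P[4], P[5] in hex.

P[1] = 0x05, P[2] = 0x27, P[3] = 0x0C, P[4] = 0x5C, P[5] = 0x34

Only C[4] changed, to 0xF4. In OFB, a change in C_i flips the same bit in P_i only; the keystream is unaffected. Decrypting the received ciphertext:
P[1]: S = E(K, 0x13) = 0xBF; 0xBA ⊕ 0xBF = 0x05.
P[2]: S = E(K, 0xBF) = 0xDA; 0xFD ⊕ 0xDA = 0x27.
P[3]: S = E(K, 0xDA) = 0xF1; 0xFD ⊕ 0xF1 = 0x0C.
P[4]: S = E(K, 0xF1) = 0xA8; 0xF4 ⊕ 0xA8 = 0x5C.
P[5]: S = E(K, 0xA8) = 0x62; 0x56 ⊕ 0x62 = 0x34.
Blocks that differ from the original plaintext: P[4].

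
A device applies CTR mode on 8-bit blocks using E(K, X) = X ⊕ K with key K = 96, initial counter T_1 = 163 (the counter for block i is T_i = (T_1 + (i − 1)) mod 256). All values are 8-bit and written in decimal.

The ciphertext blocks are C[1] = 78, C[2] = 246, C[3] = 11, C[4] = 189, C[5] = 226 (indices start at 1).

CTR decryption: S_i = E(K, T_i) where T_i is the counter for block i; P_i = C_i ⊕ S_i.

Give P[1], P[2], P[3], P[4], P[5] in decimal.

P[1] = 141, P[2] = 50, P[3] = 206, P[4] = 123, P[5] = 37

P[1]: T = 163, S = E(K, T) = 195; 78 ⊕ 195 = 141.
P[2]: T = 164, S = E(K, T) = 196; 246 ⊕ 196 = 50.
P[3]: T = 165, S = E(K, T) = 197; 11 ⊕ 197 = 206.
P[4]: T = 166, S = E(K, T) = 198; 189 ⊕ 198 = 123.
P[5]: T = 167, S = E(K, T) = 199; 226 ⊕ 199 = 37.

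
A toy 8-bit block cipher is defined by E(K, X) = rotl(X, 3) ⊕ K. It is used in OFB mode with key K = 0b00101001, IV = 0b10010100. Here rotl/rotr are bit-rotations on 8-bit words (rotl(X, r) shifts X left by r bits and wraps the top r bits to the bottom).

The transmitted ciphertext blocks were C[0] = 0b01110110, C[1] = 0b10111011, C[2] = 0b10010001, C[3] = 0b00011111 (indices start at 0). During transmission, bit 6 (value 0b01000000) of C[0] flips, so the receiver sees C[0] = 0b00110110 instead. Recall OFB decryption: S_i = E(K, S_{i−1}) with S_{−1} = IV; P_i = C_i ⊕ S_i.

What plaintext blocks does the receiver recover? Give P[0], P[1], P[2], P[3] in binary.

Only C[0] changed, to 0b00110110. In OFB, a change in C_i flips the same bit in P_i only; the keystream is unaffected. Decrypting the received ciphertext:
P[0]: S = E(K, 0b10010100) = 0b10001101; 0b00110110 ⊕ 0b10001101 = 0b10111011.
P[1]: S = E(K, 0b10001101) = 0b01000101; 0b10111011 ⊕ 0b01000101 = 0b11111110.
P[2]: S = E(K, 0b01000101) = 0b00000011; 0b10010001 ⊕ 0b00000011 = 0b10010010.
P[3]: S = E(K, 0b00000011) = 0b00110001; 0b00011111 ⊕ 0b00110001 = 0b00101110.
Blocks that differ from the original plaintext: P[0].

P[0] = 0b10111011, P[1] = 0b11111110, P[2] = 0b10010010, P[3] = 0b00101110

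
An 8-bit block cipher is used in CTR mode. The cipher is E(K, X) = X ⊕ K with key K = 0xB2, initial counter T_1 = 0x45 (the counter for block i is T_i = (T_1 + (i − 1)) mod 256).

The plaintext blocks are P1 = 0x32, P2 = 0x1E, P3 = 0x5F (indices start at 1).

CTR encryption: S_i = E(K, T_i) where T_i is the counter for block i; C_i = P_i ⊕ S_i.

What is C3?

C3 = 0xAA

C1: T = 0x45, S = E(K, T) = 0xF7; 0x32 ⊕ 0xF7 = 0xC5.
C2: T = 0x46, S = E(K, T) = 0xF4; 0x1E ⊕ 0xF4 = 0xEA.
C3: T = 0x47, S = E(K, T) = 0xF5; 0x5F ⊕ 0xF5 = 0xAA.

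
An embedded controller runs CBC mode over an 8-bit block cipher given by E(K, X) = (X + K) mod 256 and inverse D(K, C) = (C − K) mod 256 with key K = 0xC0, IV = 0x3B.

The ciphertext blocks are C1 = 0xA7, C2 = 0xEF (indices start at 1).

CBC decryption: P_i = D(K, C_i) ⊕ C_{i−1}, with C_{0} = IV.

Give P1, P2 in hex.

P1 = 0xDC, P2 = 0x88

P1: D(K, 0xA7) = 0xE7; 0xE7 ⊕ 0x3B = 0xDC.
P2: D(K, 0xEF) = 0x2F; 0x2F ⊕ 0xA7 = 0x88.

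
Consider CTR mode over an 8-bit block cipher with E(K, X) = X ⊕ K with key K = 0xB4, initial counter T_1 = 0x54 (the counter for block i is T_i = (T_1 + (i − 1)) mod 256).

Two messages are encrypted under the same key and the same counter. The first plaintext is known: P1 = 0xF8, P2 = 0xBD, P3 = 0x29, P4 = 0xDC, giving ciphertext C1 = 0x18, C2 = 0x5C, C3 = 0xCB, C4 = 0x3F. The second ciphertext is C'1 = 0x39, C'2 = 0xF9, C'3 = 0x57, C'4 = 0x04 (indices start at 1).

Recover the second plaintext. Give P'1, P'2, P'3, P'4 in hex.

P'1 = 0xD9, P'2 = 0x18, P'3 = 0xB5, P'4 = 0xE7

In CTR with a reused counter, both messages share the same keystream S_i, so C_i ⊕ C'_i = P_i ⊕ P'_i and thus P'_i = P_i ⊕ C_i ⊕ C'_i.
P'1: 0xF8 ⊕ 0x18 ⊕ 0x39 = 0xD9.
P'2: 0xBD ⊕ 0x5C ⊕ 0xF9 = 0x18.
P'3: 0x29 ⊕ 0xCB ⊕ 0x57 = 0xB5.
P'4: 0xDC ⊕ 0x3F ⊕ 0x04 = 0xE7.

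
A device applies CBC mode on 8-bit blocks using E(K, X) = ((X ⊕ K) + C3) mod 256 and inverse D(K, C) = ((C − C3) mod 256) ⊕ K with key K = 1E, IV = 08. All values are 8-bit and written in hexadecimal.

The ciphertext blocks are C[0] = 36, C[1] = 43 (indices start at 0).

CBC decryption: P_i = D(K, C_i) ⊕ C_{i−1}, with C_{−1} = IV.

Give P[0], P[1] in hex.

P[0] = 65, P[1] = A8

P[0]: D(K, 36) = 6D; 6D ⊕ 08 = 65.
P[1]: D(K, 43) = 9E; 9E ⊕ 36 = A8.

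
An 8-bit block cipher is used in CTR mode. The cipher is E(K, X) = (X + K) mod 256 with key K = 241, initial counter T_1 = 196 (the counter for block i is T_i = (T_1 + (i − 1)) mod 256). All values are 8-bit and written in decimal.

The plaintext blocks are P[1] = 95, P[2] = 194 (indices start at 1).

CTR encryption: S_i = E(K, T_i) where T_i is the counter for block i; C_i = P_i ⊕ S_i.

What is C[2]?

C[2] = 116

C[1]: T = 196, S = E(K, T) = 181; 95 ⊕ 181 = 234.
C[2]: T = 197, S = E(K, T) = 182; 194 ⊕ 182 = 116.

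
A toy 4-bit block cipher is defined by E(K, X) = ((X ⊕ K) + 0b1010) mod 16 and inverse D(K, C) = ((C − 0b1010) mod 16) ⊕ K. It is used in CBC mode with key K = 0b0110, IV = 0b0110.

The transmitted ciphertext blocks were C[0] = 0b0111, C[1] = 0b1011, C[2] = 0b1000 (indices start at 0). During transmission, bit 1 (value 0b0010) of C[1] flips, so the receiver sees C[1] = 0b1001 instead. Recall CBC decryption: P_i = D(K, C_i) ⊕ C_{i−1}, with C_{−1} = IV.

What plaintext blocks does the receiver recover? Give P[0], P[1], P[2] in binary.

P[0] = 0b1101, P[1] = 0b1110, P[2] = 0b0001

Only C[1] changed, to 0b1001. In CBC, a change in C_i garbles P_i and flips the same bit in P_{i+1}. Decrypting the received ciphertext:
P[0]: D(K, 0b0111) = 0b1011; 0b1011 ⊕ 0b0110 = 0b1101.
P[1]: D(K, 0b1001) = 0b1001; 0b1001 ⊕ 0b0111 = 0b1110.
P[2]: D(K, 0b1000) = 0b1000; 0b1000 ⊕ 0b1001 = 0b0001.
Blocks that differ from the original plaintext: P[1], P[2].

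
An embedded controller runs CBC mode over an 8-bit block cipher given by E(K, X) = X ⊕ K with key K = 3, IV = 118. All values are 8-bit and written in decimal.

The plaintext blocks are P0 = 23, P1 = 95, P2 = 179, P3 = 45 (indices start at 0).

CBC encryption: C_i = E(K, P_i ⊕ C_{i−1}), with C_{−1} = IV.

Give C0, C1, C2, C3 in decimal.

C0 = 98, C1 = 62, C2 = 142, C3 = 160

C0: P0 ⊕ 118 = 97; E(K, 97) = 98.
C1: P1 ⊕ 98 = 61; E(K, 61) = 62.
C2: P2 ⊕ 62 = 141; E(K, 141) = 142.
C3: P3 ⊕ 142 = 163; E(K, 163) = 160.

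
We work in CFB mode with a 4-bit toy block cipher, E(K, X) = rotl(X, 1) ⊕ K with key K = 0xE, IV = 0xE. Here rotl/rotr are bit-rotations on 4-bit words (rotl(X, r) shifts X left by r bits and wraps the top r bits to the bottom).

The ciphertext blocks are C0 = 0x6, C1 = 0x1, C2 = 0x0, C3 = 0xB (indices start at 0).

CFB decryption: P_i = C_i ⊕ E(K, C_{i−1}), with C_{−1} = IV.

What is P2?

P2: E(K, 0x1) = 0xC; 0x0 ⊕ 0xC = 0xC.

P2 = 0xC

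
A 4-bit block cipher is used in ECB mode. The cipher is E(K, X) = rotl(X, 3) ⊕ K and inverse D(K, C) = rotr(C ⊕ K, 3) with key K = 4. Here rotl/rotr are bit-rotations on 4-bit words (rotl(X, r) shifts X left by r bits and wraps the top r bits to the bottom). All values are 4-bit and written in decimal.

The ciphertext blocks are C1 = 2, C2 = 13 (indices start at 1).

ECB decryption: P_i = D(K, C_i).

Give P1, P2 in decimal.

P1: D(K, 2) = 12.
P2: D(K, 13) = 3.

P1 = 12, P2 = 3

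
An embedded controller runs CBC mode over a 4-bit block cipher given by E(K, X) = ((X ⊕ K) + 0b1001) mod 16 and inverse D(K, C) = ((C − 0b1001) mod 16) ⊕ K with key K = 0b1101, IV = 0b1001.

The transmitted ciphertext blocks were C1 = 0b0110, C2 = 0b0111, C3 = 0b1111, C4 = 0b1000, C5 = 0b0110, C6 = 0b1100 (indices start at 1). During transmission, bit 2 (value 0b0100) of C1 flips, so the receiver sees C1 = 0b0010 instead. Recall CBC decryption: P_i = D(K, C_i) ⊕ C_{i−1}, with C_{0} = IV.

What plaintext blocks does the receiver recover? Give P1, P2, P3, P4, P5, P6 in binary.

Only C1 changed, to 0b0010. In CBC, a change in C_i garbles P_i and flips the same bit in P_{i+1}. Decrypting the received ciphertext:
P1: D(K, 0b0010) = 0b0100; 0b0100 ⊕ 0b1001 = 0b1101.
P2: D(K, 0b0111) = 0b0011; 0b0011 ⊕ 0b0010 = 0b0001.
P3: D(K, 0b1111) = 0b1011; 0b1011 ⊕ 0b0111 = 0b1100.
P4: D(K, 0b1000) = 0b0010; 0b0010 ⊕ 0b1111 = 0b1101.
P5: D(K, 0b0110) = 0b0000; 0b0000 ⊕ 0b1000 = 0b1000.
P6: D(K, 0b1100) = 0b1110; 0b1110 ⊕ 0b0110 = 0b1000.
Blocks that differ from the original plaintext: P1, P2.

P1 = 0b1101, P2 = 0b0001, P3 = 0b1100, P4 = 0b1101, P5 = 0b1000, P6 = 0b1000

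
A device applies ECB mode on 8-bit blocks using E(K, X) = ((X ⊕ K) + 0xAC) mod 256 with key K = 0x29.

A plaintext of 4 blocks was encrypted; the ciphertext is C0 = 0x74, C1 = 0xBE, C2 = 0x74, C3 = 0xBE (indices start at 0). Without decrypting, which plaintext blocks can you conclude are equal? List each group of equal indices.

ECB encrypts each block independently with the same key, so equal ciphertext blocks imply equal plaintext blocks.
C0 = C2 = 0x74, so P0 = P2.
C1 = C3 = 0xBE, so P1 = P3.

P0 = P2; P1 = P3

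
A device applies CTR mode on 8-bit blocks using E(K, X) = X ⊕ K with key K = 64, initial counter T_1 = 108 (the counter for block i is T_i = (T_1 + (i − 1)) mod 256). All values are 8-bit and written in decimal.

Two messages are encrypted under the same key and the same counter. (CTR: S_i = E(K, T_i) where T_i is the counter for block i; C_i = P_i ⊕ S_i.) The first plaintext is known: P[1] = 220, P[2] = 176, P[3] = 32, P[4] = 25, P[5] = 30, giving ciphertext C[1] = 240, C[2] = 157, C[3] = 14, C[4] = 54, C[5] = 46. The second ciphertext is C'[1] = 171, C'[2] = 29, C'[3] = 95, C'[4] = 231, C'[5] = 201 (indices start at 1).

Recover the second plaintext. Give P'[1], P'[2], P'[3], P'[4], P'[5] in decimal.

P'[1] = 135, P'[2] = 48, P'[3] = 113, P'[4] = 200, P'[5] = 249

In CTR with a reused counter, both messages share the same keystream S_i, so C_i ⊕ C'_i = P_i ⊕ P'_i and thus P'_i = P_i ⊕ C_i ⊕ C'_i.
P'[1]: 220 ⊕ 240 ⊕ 171 = 135.
P'[2]: 176 ⊕ 157 ⊕ 29 = 48.
P'[3]: 32 ⊕ 14 ⊕ 95 = 113.
P'[4]: 25 ⊕ 54 ⊕ 231 = 200.
P'[5]: 30 ⊕ 46 ⊕ 201 = 249.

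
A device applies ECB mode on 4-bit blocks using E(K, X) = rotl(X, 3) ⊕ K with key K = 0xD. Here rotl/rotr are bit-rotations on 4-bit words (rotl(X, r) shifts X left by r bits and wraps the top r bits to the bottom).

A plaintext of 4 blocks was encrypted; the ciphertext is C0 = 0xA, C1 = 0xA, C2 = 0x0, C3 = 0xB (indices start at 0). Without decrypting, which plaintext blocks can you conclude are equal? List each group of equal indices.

P0 = P1

ECB encrypts each block independently with the same key, so equal ciphertext blocks imply equal plaintext blocks.
C0 = C1 = 0xA, so P0 = P1.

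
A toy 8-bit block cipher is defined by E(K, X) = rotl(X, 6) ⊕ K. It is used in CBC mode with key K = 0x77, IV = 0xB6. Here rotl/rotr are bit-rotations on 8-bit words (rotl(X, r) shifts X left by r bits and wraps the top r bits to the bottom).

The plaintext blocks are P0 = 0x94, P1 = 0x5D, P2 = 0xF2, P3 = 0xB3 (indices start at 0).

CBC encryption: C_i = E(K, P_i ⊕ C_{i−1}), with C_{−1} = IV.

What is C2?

C0: P0 ⊕ 0xB6 = 0x22; E(K, 0x22) = 0xFF.
C1: P1 ⊕ 0xFF = 0xA2; E(K, 0xA2) = 0xDF.
C2: P2 ⊕ 0xDF = 0x2D; E(K, 0x2D) = 0x3C.

C2 = 0x3C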